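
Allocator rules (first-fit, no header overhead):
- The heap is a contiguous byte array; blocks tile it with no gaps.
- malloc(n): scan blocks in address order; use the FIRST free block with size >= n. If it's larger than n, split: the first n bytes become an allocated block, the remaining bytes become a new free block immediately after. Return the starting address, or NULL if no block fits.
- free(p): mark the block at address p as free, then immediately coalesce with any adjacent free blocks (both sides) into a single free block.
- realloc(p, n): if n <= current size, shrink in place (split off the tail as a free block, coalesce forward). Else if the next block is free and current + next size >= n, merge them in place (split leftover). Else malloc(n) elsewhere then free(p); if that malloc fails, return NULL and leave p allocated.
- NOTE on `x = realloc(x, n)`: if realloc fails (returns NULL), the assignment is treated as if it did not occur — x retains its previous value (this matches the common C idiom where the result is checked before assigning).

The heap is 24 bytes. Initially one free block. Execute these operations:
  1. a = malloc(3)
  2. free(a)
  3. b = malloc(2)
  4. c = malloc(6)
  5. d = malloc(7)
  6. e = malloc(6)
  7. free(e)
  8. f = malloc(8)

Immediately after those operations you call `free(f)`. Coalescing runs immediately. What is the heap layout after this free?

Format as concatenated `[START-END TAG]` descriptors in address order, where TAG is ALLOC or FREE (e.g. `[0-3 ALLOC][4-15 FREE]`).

Answer: [0-1 ALLOC][2-7 ALLOC][8-14 ALLOC][15-23 FREE]

Derivation:
Op 1: a = malloc(3) -> a = 0; heap: [0-2 ALLOC][3-23 FREE]
Op 2: free(a) -> (freed a); heap: [0-23 FREE]
Op 3: b = malloc(2) -> b = 0; heap: [0-1 ALLOC][2-23 FREE]
Op 4: c = malloc(6) -> c = 2; heap: [0-1 ALLOC][2-7 ALLOC][8-23 FREE]
Op 5: d = malloc(7) -> d = 8; heap: [0-1 ALLOC][2-7 ALLOC][8-14 ALLOC][15-23 FREE]
Op 6: e = malloc(6) -> e = 15; heap: [0-1 ALLOC][2-7 ALLOC][8-14 ALLOC][15-20 ALLOC][21-23 FREE]
Op 7: free(e) -> (freed e); heap: [0-1 ALLOC][2-7 ALLOC][8-14 ALLOC][15-23 FREE]
Op 8: f = malloc(8) -> f = 15; heap: [0-1 ALLOC][2-7 ALLOC][8-14 ALLOC][15-22 ALLOC][23-23 FREE]
free(f): f = 15 -> block [15-22 ALLOC]; mark free, coalesce with adjacent free neighbors -> [0-1 ALLOC][2-7 ALLOC][8-14 ALLOC][15-23 FREE]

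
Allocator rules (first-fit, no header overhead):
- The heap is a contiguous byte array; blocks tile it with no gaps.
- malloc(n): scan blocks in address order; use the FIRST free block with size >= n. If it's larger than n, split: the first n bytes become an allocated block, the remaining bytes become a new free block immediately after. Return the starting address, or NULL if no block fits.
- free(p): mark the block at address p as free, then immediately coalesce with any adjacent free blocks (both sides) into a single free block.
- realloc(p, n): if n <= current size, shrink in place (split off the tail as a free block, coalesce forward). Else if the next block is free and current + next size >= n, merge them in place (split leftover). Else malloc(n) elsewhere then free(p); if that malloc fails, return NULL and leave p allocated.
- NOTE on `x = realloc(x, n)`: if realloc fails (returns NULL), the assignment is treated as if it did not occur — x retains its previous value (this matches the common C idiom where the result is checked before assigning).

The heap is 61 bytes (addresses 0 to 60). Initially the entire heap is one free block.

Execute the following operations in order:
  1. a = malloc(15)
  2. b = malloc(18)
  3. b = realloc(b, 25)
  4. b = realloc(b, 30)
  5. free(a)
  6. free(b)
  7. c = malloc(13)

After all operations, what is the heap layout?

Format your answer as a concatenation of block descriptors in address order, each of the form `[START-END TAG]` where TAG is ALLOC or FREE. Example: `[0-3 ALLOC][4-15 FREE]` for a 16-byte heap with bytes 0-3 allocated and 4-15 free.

Answer: [0-12 ALLOC][13-60 FREE]

Derivation:
Op 1: a = malloc(15) -> a = 0; heap: [0-14 ALLOC][15-60 FREE]
Op 2: b = malloc(18) -> b = 15; heap: [0-14 ALLOC][15-32 ALLOC][33-60 FREE]
Op 3: b = realloc(b, 25) -> b = 15; heap: [0-14 ALLOC][15-39 ALLOC][40-60 FREE]
Op 4: b = realloc(b, 30) -> b = 15; heap: [0-14 ALLOC][15-44 ALLOC][45-60 FREE]
Op 5: free(a) -> (freed a); heap: [0-14 FREE][15-44 ALLOC][45-60 FREE]
Op 6: free(b) -> (freed b); heap: [0-60 FREE]
Op 7: c = malloc(13) -> c = 0; heap: [0-12 ALLOC][13-60 FREE]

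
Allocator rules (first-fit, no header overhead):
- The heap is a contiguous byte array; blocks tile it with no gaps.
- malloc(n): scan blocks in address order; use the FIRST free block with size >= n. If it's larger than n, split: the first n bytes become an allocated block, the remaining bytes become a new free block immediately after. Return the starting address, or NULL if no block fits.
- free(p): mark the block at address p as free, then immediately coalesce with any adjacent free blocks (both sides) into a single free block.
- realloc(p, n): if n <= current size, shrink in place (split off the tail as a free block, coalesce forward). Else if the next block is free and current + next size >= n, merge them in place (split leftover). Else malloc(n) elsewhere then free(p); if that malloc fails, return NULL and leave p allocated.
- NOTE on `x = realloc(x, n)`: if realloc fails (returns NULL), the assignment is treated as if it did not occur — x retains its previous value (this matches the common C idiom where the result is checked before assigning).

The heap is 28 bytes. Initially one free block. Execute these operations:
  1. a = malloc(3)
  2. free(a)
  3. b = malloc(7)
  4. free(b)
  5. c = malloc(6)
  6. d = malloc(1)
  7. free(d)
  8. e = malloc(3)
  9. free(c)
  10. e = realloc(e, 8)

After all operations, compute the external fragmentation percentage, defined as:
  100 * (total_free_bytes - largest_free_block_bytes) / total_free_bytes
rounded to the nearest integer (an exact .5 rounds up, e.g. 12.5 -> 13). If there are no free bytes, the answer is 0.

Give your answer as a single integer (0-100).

Answer: 30

Derivation:
Op 1: a = malloc(3) -> a = 0; heap: [0-2 ALLOC][3-27 FREE]
Op 2: free(a) -> (freed a); heap: [0-27 FREE]
Op 3: b = malloc(7) -> b = 0; heap: [0-6 ALLOC][7-27 FREE]
Op 4: free(b) -> (freed b); heap: [0-27 FREE]
Op 5: c = malloc(6) -> c = 0; heap: [0-5 ALLOC][6-27 FREE]
Op 6: d = malloc(1) -> d = 6; heap: [0-5 ALLOC][6-6 ALLOC][7-27 FREE]
Op 7: free(d) -> (freed d); heap: [0-5 ALLOC][6-27 FREE]
Op 8: e = malloc(3) -> e = 6; heap: [0-5 ALLOC][6-8 ALLOC][9-27 FREE]
Op 9: free(c) -> (freed c); heap: [0-5 FREE][6-8 ALLOC][9-27 FREE]
Op 10: e = realloc(e, 8) -> e = 6; heap: [0-5 FREE][6-13 ALLOC][14-27 FREE]
Free blocks: [6 14] total_free=20 largest=14 -> 100*(20-14)/20 = 600/20 = 30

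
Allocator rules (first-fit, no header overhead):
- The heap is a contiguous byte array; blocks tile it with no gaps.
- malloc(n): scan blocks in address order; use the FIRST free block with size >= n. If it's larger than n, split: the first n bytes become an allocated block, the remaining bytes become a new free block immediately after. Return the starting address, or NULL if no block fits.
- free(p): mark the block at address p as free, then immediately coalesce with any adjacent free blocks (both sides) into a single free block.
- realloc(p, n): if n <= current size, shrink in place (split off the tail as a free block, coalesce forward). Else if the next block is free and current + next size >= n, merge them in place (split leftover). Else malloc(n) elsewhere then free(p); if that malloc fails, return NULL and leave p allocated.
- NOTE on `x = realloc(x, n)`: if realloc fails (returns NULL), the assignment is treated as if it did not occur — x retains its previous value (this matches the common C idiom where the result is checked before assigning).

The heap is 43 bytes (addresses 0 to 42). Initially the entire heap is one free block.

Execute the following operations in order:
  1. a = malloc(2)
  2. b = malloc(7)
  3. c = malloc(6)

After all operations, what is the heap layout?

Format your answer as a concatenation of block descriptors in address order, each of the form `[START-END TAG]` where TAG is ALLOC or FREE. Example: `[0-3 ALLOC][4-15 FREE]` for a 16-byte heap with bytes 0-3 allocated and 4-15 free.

Answer: [0-1 ALLOC][2-8 ALLOC][9-14 ALLOC][15-42 FREE]

Derivation:
Op 1: a = malloc(2) -> a = 0; heap: [0-1 ALLOC][2-42 FREE]
Op 2: b = malloc(7) -> b = 2; heap: [0-1 ALLOC][2-8 ALLOC][9-42 FREE]
Op 3: c = malloc(6) -> c = 9; heap: [0-1 ALLOC][2-8 ALLOC][9-14 ALLOC][15-42 FREE]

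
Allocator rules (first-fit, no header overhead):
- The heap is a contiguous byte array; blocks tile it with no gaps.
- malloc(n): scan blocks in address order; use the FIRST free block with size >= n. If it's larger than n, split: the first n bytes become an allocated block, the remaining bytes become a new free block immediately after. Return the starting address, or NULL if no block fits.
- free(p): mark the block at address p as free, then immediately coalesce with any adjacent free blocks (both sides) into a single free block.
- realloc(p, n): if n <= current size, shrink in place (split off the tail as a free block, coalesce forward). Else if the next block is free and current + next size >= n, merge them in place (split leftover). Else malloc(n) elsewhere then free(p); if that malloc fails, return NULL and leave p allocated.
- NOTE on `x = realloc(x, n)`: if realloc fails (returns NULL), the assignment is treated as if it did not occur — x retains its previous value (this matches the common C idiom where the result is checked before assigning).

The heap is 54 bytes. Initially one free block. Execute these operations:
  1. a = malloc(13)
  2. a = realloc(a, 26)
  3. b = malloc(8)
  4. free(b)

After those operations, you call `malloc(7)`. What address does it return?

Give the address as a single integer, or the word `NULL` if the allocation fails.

Op 1: a = malloc(13) -> a = 0; heap: [0-12 ALLOC][13-53 FREE]
Op 2: a = realloc(a, 26) -> a = 0; heap: [0-25 ALLOC][26-53 FREE]
Op 3: b = malloc(8) -> b = 26; heap: [0-25 ALLOC][26-33 ALLOC][34-53 FREE]
Op 4: free(b) -> (freed b); heap: [0-25 ALLOC][26-53 FREE]
malloc(7): first-fit scan over [0-25 ALLOC][26-53 FREE] -> 26

Answer: 26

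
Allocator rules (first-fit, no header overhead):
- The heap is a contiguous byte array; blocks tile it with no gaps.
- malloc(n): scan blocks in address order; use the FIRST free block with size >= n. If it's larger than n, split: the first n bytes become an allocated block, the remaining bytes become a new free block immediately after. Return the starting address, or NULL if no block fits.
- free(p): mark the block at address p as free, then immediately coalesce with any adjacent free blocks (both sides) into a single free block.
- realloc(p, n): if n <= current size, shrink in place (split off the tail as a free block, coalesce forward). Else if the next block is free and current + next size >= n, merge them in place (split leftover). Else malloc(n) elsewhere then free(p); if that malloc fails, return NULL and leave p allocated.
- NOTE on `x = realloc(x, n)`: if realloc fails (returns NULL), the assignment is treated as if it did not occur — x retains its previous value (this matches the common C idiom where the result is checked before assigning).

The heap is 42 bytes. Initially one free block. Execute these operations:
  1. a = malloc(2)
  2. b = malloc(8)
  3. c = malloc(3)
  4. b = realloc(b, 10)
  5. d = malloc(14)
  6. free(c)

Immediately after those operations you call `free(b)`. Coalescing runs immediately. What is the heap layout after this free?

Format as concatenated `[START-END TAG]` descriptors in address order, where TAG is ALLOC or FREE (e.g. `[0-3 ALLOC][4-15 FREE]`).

Answer: [0-1 ALLOC][2-22 FREE][23-36 ALLOC][37-41 FREE]

Derivation:
Op 1: a = malloc(2) -> a = 0; heap: [0-1 ALLOC][2-41 FREE]
Op 2: b = malloc(8) -> b = 2; heap: [0-1 ALLOC][2-9 ALLOC][10-41 FREE]
Op 3: c = malloc(3) -> c = 10; heap: [0-1 ALLOC][2-9 ALLOC][10-12 ALLOC][13-41 FREE]
Op 4: b = realloc(b, 10) -> b = 13; heap: [0-1 ALLOC][2-9 FREE][10-12 ALLOC][13-22 ALLOC][23-41 FREE]
Op 5: d = malloc(14) -> d = 23; heap: [0-1 ALLOC][2-9 FREE][10-12 ALLOC][13-22 ALLOC][23-36 ALLOC][37-41 FREE]
Op 6: free(c) -> (freed c); heap: [0-1 ALLOC][2-12 FREE][13-22 ALLOC][23-36 ALLOC][37-41 FREE]
free(b): b = 13 -> block [13-22 ALLOC]; mark free, coalesce with adjacent free neighbors -> [0-1 ALLOC][2-22 FREE][23-36 ALLOC][37-41 FREE]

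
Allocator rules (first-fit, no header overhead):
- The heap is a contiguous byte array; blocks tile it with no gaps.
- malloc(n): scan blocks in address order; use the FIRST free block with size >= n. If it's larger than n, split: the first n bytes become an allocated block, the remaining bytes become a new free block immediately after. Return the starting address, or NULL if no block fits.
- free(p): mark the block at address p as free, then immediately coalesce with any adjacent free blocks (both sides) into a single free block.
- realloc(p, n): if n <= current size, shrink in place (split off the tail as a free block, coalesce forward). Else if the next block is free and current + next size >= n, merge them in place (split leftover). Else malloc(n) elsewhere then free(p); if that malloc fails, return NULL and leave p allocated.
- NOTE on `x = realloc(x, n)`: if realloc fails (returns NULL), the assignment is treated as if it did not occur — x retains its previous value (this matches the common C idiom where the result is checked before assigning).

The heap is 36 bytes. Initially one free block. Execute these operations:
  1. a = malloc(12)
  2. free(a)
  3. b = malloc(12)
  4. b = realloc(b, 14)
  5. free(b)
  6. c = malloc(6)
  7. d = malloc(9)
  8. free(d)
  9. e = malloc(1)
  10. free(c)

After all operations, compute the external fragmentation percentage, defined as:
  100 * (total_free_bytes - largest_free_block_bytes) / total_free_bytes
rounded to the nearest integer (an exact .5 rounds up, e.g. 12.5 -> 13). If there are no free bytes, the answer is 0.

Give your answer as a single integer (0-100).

Answer: 17

Derivation:
Op 1: a = malloc(12) -> a = 0; heap: [0-11 ALLOC][12-35 FREE]
Op 2: free(a) -> (freed a); heap: [0-35 FREE]
Op 3: b = malloc(12) -> b = 0; heap: [0-11 ALLOC][12-35 FREE]
Op 4: b = realloc(b, 14) -> b = 0; heap: [0-13 ALLOC][14-35 FREE]
Op 5: free(b) -> (freed b); heap: [0-35 FREE]
Op 6: c = malloc(6) -> c = 0; heap: [0-5 ALLOC][6-35 FREE]
Op 7: d = malloc(9) -> d = 6; heap: [0-5 ALLOC][6-14 ALLOC][15-35 FREE]
Op 8: free(d) -> (freed d); heap: [0-5 ALLOC][6-35 FREE]
Op 9: e = malloc(1) -> e = 6; heap: [0-5 ALLOC][6-6 ALLOC][7-35 FREE]
Op 10: free(c) -> (freed c); heap: [0-5 FREE][6-6 ALLOC][7-35 FREE]
Free blocks: [6 29] total_free=35 largest=29 -> 100*(35-29)/35 = 600/35 ≈ 17.143 -> rounds to 17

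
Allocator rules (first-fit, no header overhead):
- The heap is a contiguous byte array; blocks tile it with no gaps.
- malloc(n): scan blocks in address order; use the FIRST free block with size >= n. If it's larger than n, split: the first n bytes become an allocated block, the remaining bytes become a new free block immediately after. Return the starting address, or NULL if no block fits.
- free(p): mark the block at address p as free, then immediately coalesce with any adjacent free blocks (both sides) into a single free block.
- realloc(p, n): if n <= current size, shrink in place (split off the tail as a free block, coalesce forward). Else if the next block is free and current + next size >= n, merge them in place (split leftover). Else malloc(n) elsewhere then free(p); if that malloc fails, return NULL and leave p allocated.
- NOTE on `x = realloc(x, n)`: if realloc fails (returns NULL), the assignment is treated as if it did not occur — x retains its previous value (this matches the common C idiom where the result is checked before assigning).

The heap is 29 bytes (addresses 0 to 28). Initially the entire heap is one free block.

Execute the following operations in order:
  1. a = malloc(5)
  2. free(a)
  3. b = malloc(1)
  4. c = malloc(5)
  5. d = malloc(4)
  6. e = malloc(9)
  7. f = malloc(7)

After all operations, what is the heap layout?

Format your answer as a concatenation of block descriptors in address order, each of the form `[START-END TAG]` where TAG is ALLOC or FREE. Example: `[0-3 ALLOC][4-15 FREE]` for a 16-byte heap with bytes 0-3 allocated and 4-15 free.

Op 1: a = malloc(5) -> a = 0; heap: [0-4 ALLOC][5-28 FREE]
Op 2: free(a) -> (freed a); heap: [0-28 FREE]
Op 3: b = malloc(1) -> b = 0; heap: [0-0 ALLOC][1-28 FREE]
Op 4: c = malloc(5) -> c = 1; heap: [0-0 ALLOC][1-5 ALLOC][6-28 FREE]
Op 5: d = malloc(4) -> d = 6; heap: [0-0 ALLOC][1-5 ALLOC][6-9 ALLOC][10-28 FREE]
Op 6: e = malloc(9) -> e = 10; heap: [0-0 ALLOC][1-5 ALLOC][6-9 ALLOC][10-18 ALLOC][19-28 FREE]
Op 7: f = malloc(7) -> f = 19; heap: [0-0 ALLOC][1-5 ALLOC][6-9 ALLOC][10-18 ALLOC][19-25 ALLOC][26-28 FREE]

Answer: [0-0 ALLOC][1-5 ALLOC][6-9 ALLOC][10-18 ALLOC][19-25 ALLOC][26-28 FREE]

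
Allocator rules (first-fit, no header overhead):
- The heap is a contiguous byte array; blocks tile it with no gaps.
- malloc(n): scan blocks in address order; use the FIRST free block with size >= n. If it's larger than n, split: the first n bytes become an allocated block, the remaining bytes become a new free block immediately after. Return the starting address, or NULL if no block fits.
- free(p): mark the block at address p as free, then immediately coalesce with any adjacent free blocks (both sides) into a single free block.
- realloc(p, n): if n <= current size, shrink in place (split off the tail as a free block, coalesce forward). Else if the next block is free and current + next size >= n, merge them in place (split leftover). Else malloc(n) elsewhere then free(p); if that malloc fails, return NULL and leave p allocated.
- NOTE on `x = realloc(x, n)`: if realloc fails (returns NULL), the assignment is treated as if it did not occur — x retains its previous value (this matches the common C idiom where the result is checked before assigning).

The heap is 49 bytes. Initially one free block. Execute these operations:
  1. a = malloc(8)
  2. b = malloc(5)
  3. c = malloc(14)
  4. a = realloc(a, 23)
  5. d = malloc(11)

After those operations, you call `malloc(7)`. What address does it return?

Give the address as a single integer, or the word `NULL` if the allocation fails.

Answer: 38

Derivation:
Op 1: a = malloc(8) -> a = 0; heap: [0-7 ALLOC][8-48 FREE]
Op 2: b = malloc(5) -> b = 8; heap: [0-7 ALLOC][8-12 ALLOC][13-48 FREE]
Op 3: c = malloc(14) -> c = 13; heap: [0-7 ALLOC][8-12 ALLOC][13-26 ALLOC][27-48 FREE]
Op 4: a = realloc(a, 23) -> NULL (a unchanged); heap: [0-7 ALLOC][8-12 ALLOC][13-26 ALLOC][27-48 FREE]
Op 5: d = malloc(11) -> d = 27; heap: [0-7 ALLOC][8-12 ALLOC][13-26 ALLOC][27-37 ALLOC][38-48 FREE]
malloc(7): first-fit scan over [0-7 ALLOC][8-12 ALLOC][13-26 ALLOC][27-37 ALLOC][38-48 FREE] -> 38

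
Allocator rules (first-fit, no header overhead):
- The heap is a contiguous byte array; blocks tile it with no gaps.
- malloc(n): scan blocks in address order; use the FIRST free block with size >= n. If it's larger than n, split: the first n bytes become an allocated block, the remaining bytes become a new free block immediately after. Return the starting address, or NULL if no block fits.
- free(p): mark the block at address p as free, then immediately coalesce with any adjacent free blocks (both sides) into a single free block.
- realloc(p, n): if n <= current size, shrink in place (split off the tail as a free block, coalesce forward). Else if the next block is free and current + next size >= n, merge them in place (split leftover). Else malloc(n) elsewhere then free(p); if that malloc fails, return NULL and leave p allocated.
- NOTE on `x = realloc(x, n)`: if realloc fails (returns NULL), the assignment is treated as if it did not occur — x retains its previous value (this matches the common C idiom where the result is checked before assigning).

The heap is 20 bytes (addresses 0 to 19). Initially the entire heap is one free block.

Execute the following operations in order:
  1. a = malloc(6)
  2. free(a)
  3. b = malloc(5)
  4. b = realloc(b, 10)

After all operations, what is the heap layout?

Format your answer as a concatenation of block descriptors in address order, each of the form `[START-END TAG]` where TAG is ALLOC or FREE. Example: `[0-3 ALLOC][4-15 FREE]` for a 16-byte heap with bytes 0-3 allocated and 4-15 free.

Op 1: a = malloc(6) -> a = 0; heap: [0-5 ALLOC][6-19 FREE]
Op 2: free(a) -> (freed a); heap: [0-19 FREE]
Op 3: b = malloc(5) -> b = 0; heap: [0-4 ALLOC][5-19 FREE]
Op 4: b = realloc(b, 10) -> b = 0; heap: [0-9 ALLOC][10-19 FREE]

Answer: [0-9 ALLOC][10-19 FREE]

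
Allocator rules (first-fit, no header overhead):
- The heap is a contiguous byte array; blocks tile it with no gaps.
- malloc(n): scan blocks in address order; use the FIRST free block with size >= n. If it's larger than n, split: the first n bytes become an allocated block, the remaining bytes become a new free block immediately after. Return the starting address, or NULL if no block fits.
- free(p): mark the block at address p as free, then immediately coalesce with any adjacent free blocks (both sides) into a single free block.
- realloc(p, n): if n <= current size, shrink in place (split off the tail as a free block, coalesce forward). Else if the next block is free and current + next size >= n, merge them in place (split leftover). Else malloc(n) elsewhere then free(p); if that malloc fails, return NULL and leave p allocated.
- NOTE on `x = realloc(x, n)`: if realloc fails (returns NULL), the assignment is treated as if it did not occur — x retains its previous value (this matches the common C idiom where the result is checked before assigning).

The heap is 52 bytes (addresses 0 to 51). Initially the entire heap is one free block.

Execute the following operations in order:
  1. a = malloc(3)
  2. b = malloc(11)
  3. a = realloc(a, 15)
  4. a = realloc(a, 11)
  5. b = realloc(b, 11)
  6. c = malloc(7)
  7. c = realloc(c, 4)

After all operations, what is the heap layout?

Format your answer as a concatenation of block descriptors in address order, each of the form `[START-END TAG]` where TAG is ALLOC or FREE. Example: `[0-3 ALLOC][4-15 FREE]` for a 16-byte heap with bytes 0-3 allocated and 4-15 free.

Answer: [0-2 FREE][3-13 ALLOC][14-24 ALLOC][25-28 ALLOC][29-51 FREE]

Derivation:
Op 1: a = malloc(3) -> a = 0; heap: [0-2 ALLOC][3-51 FREE]
Op 2: b = malloc(11) -> b = 3; heap: [0-2 ALLOC][3-13 ALLOC][14-51 FREE]
Op 3: a = realloc(a, 15) -> a = 14; heap: [0-2 FREE][3-13 ALLOC][14-28 ALLOC][29-51 FREE]
Op 4: a = realloc(a, 11) -> a = 14; heap: [0-2 FREE][3-13 ALLOC][14-24 ALLOC][25-51 FREE]
Op 5: b = realloc(b, 11) -> b = 3; heap: [0-2 FREE][3-13 ALLOC][14-24 ALLOC][25-51 FREE]
Op 6: c = malloc(7) -> c = 25; heap: [0-2 FREE][3-13 ALLOC][14-24 ALLOC][25-31 ALLOC][32-51 FREE]
Op 7: c = realloc(c, 4) -> c = 25; heap: [0-2 FREE][3-13 ALLOC][14-24 ALLOC][25-28 ALLOC][29-51 FREE]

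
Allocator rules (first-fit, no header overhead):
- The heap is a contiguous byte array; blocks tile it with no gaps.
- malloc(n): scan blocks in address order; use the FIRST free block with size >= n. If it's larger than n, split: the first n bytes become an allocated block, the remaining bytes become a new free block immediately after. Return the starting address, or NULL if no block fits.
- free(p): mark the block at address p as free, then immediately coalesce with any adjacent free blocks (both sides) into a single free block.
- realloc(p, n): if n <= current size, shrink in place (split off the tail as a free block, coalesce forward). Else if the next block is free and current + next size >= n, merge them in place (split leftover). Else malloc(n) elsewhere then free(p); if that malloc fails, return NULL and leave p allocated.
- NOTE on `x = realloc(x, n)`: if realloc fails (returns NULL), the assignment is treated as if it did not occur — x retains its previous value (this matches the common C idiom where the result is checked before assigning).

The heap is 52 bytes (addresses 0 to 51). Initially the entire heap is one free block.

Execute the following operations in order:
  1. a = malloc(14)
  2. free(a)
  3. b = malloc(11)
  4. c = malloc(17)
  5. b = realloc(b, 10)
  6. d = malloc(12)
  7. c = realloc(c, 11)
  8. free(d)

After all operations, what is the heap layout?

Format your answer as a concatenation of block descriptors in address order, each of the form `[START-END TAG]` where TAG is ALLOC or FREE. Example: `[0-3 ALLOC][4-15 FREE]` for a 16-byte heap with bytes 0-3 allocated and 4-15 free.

Answer: [0-9 ALLOC][10-10 FREE][11-21 ALLOC][22-51 FREE]

Derivation:
Op 1: a = malloc(14) -> a = 0; heap: [0-13 ALLOC][14-51 FREE]
Op 2: free(a) -> (freed a); heap: [0-51 FREE]
Op 3: b = malloc(11) -> b = 0; heap: [0-10 ALLOC][11-51 FREE]
Op 4: c = malloc(17) -> c = 11; heap: [0-10 ALLOC][11-27 ALLOC][28-51 FREE]
Op 5: b = realloc(b, 10) -> b = 0; heap: [0-9 ALLOC][10-10 FREE][11-27 ALLOC][28-51 FREE]
Op 6: d = malloc(12) -> d = 28; heap: [0-9 ALLOC][10-10 FREE][11-27 ALLOC][28-39 ALLOC][40-51 FREE]
Op 7: c = realloc(c, 11) -> c = 11; heap: [0-9 ALLOC][10-10 FREE][11-21 ALLOC][22-27 FREE][28-39 ALLOC][40-51 FREE]
Op 8: free(d) -> (freed d); heap: [0-9 ALLOC][10-10 FREE][11-21 ALLOC][22-51 FREE]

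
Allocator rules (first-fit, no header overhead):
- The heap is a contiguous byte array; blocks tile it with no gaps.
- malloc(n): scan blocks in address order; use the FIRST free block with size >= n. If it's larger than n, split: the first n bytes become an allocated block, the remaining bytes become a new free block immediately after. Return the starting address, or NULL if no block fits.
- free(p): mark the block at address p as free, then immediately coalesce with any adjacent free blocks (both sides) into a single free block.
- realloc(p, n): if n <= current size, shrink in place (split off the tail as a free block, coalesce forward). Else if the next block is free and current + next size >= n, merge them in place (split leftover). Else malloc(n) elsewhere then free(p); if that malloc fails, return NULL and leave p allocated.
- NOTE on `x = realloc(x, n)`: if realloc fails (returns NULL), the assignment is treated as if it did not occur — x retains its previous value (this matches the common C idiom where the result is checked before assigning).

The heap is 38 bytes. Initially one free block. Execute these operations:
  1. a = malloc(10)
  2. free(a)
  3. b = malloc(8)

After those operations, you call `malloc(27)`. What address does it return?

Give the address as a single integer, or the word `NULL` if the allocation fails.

Answer: 8

Derivation:
Op 1: a = malloc(10) -> a = 0; heap: [0-9 ALLOC][10-37 FREE]
Op 2: free(a) -> (freed a); heap: [0-37 FREE]
Op 3: b = malloc(8) -> b = 0; heap: [0-7 ALLOC][8-37 FREE]
malloc(27): first-fit scan over [0-7 ALLOC][8-37 FREE] -> 8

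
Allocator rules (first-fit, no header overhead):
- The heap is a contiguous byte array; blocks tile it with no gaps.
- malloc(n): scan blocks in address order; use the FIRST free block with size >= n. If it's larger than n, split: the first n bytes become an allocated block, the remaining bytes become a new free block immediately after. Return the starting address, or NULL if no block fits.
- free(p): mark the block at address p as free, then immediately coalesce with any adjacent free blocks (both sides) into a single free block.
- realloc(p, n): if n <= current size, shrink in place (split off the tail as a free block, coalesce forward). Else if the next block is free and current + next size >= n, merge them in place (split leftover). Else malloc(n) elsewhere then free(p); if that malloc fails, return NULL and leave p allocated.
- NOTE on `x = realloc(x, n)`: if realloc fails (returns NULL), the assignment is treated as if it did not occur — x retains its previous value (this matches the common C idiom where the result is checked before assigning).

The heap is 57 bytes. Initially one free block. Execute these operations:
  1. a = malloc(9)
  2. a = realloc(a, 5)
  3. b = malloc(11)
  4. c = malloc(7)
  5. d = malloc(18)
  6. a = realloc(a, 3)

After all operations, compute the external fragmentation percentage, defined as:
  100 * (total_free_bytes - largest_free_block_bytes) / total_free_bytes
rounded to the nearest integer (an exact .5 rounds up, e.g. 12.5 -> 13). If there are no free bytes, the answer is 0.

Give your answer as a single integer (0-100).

Answer: 11

Derivation:
Op 1: a = malloc(9) -> a = 0; heap: [0-8 ALLOC][9-56 FREE]
Op 2: a = realloc(a, 5) -> a = 0; heap: [0-4 ALLOC][5-56 FREE]
Op 3: b = malloc(11) -> b = 5; heap: [0-4 ALLOC][5-15 ALLOC][16-56 FREE]
Op 4: c = malloc(7) -> c = 16; heap: [0-4 ALLOC][5-15 ALLOC][16-22 ALLOC][23-56 FREE]
Op 5: d = malloc(18) -> d = 23; heap: [0-4 ALLOC][5-15 ALLOC][16-22 ALLOC][23-40 ALLOC][41-56 FREE]
Op 6: a = realloc(a, 3) -> a = 0; heap: [0-2 ALLOC][3-4 FREE][5-15 ALLOC][16-22 ALLOC][23-40 ALLOC][41-56 FREE]
Free blocks: [2 16] total_free=18 largest=16 -> 100*(18-16)/18 = 200/18 ≈ 11.111 -> rounds to 11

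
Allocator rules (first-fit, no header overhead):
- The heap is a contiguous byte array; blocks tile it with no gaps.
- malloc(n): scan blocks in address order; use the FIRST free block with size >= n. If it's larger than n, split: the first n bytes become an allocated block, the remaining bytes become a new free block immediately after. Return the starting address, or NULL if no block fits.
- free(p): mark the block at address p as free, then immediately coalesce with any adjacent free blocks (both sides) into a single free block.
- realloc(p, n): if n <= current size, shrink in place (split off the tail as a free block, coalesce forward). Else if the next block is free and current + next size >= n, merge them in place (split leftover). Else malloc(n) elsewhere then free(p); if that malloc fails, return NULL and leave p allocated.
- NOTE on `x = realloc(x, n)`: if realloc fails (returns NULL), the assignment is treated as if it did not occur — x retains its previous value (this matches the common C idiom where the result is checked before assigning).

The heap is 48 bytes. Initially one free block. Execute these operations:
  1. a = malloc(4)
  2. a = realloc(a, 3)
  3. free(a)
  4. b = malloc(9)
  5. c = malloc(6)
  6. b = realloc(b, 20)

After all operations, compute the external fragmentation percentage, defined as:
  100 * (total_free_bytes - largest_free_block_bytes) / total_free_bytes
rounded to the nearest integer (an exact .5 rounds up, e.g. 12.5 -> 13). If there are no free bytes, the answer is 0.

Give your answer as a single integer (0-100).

Answer: 41

Derivation:
Op 1: a = malloc(4) -> a = 0; heap: [0-3 ALLOC][4-47 FREE]
Op 2: a = realloc(a, 3) -> a = 0; heap: [0-2 ALLOC][3-47 FREE]
Op 3: free(a) -> (freed a); heap: [0-47 FREE]
Op 4: b = malloc(9) -> b = 0; heap: [0-8 ALLOC][9-47 FREE]
Op 5: c = malloc(6) -> c = 9; heap: [0-8 ALLOC][9-14 ALLOC][15-47 FREE]
Op 6: b = realloc(b, 20) -> b = 15; heap: [0-8 FREE][9-14 ALLOC][15-34 ALLOC][35-47 FREE]
Free blocks: [9 13] total_free=22 largest=13 -> 100*(22-13)/22 = 900/22 ≈ 40.909 -> rounds to 41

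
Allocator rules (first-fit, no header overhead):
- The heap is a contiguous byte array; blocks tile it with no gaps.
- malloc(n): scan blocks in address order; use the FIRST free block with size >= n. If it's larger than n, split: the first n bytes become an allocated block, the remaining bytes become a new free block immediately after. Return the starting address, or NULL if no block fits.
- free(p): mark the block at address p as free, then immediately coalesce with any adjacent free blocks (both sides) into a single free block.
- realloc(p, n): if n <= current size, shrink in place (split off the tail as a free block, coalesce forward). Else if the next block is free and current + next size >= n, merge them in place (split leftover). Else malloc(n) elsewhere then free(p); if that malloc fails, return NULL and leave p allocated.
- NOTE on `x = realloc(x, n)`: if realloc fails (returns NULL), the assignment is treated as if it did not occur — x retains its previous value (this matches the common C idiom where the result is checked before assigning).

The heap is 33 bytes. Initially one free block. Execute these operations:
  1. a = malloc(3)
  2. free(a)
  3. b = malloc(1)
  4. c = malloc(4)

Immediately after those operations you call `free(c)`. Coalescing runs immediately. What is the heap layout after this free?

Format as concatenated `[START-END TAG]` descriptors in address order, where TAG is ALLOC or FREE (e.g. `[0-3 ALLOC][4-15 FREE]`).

Answer: [0-0 ALLOC][1-32 FREE]

Derivation:
Op 1: a = malloc(3) -> a = 0; heap: [0-2 ALLOC][3-32 FREE]
Op 2: free(a) -> (freed a); heap: [0-32 FREE]
Op 3: b = malloc(1) -> b = 0; heap: [0-0 ALLOC][1-32 FREE]
Op 4: c = malloc(4) -> c = 1; heap: [0-0 ALLOC][1-4 ALLOC][5-32 FREE]
free(c): c = 1 -> block [1-4 ALLOC]; mark free, coalesce with adjacent free neighbors -> [0-0 ALLOC][1-32 FREE]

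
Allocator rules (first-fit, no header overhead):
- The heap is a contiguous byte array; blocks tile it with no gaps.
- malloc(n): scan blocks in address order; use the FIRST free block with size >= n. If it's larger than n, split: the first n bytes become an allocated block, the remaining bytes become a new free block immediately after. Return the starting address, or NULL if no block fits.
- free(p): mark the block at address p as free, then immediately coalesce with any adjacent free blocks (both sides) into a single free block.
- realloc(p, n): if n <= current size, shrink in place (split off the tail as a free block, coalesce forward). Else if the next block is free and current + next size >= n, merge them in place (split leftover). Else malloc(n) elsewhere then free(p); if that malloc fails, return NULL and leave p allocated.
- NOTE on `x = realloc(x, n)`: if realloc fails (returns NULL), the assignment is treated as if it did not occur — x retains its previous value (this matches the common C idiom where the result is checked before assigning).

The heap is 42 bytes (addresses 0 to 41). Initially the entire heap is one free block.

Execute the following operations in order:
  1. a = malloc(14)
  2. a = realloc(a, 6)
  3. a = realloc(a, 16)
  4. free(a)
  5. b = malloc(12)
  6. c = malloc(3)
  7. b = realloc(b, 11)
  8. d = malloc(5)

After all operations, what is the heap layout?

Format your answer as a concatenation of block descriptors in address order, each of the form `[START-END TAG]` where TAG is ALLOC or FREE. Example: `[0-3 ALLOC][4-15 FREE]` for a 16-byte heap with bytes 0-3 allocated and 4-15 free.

Answer: [0-10 ALLOC][11-11 FREE][12-14 ALLOC][15-19 ALLOC][20-41 FREE]

Derivation:
Op 1: a = malloc(14) -> a = 0; heap: [0-13 ALLOC][14-41 FREE]
Op 2: a = realloc(a, 6) -> a = 0; heap: [0-5 ALLOC][6-41 FREE]
Op 3: a = realloc(a, 16) -> a = 0; heap: [0-15 ALLOC][16-41 FREE]
Op 4: free(a) -> (freed a); heap: [0-41 FREE]
Op 5: b = malloc(12) -> b = 0; heap: [0-11 ALLOC][12-41 FREE]
Op 6: c = malloc(3) -> c = 12; heap: [0-11 ALLOC][12-14 ALLOC][15-41 FREE]
Op 7: b = realloc(b, 11) -> b = 0; heap: [0-10 ALLOC][11-11 FREE][12-14 ALLOC][15-41 FREE]
Op 8: d = malloc(5) -> d = 15; heap: [0-10 ALLOC][11-11 FREE][12-14 ALLOC][15-19 ALLOC][20-41 FREE]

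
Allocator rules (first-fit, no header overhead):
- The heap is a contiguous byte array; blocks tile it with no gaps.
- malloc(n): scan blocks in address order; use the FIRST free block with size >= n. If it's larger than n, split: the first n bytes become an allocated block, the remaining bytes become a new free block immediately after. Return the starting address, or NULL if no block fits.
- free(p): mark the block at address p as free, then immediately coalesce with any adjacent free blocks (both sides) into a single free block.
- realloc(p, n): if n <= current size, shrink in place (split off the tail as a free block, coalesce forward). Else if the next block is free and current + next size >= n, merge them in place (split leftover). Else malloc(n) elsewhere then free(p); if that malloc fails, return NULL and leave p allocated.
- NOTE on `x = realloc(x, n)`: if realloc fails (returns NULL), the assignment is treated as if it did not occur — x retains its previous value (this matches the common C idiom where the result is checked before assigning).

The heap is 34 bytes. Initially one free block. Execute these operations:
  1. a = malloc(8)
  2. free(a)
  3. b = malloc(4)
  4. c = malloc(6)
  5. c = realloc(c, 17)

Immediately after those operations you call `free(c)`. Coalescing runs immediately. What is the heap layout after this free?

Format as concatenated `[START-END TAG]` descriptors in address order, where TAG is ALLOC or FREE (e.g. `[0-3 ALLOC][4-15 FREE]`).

Op 1: a = malloc(8) -> a = 0; heap: [0-7 ALLOC][8-33 FREE]
Op 2: free(a) -> (freed a); heap: [0-33 FREE]
Op 3: b = malloc(4) -> b = 0; heap: [0-3 ALLOC][4-33 FREE]
Op 4: c = malloc(6) -> c = 4; heap: [0-3 ALLOC][4-9 ALLOC][10-33 FREE]
Op 5: c = realloc(c, 17) -> c = 4; heap: [0-3 ALLOC][4-20 ALLOC][21-33 FREE]
free(c): c = 4 -> block [4-20 ALLOC]; mark free, coalesce with adjacent free neighbors -> [0-3 ALLOC][4-33 FREE]

Answer: [0-3 ALLOC][4-33 FREE]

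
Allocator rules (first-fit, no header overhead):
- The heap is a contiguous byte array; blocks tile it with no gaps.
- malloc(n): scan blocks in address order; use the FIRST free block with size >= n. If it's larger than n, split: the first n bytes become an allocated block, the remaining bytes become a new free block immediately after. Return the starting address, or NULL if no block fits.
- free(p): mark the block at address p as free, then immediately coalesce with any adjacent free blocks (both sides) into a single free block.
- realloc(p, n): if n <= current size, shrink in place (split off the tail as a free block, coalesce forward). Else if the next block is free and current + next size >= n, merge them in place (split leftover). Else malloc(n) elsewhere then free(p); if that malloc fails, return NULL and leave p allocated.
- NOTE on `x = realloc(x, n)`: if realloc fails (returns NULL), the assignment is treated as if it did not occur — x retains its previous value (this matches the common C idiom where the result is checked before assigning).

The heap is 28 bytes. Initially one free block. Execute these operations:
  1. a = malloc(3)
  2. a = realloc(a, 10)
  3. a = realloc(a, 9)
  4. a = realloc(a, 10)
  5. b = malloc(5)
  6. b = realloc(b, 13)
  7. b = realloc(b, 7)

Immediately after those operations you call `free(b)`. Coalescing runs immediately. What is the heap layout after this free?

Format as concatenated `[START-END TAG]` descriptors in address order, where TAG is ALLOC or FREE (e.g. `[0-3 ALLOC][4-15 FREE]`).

Op 1: a = malloc(3) -> a = 0; heap: [0-2 ALLOC][3-27 FREE]
Op 2: a = realloc(a, 10) -> a = 0; heap: [0-9 ALLOC][10-27 FREE]
Op 3: a = realloc(a, 9) -> a = 0; heap: [0-8 ALLOC][9-27 FREE]
Op 4: a = realloc(a, 10) -> a = 0; heap: [0-9 ALLOC][10-27 FREE]
Op 5: b = malloc(5) -> b = 10; heap: [0-9 ALLOC][10-14 ALLOC][15-27 FREE]
Op 6: b = realloc(b, 13) -> b = 10; heap: [0-9 ALLOC][10-22 ALLOC][23-27 FREE]
Op 7: b = realloc(b, 7) -> b = 10; heap: [0-9 ALLOC][10-16 ALLOC][17-27 FREE]
free(b): b = 10 -> block [10-16 ALLOC]; mark free, coalesce with adjacent free neighbors -> [0-9 ALLOC][10-27 FREE]

Answer: [0-9 ALLOC][10-27 FREE]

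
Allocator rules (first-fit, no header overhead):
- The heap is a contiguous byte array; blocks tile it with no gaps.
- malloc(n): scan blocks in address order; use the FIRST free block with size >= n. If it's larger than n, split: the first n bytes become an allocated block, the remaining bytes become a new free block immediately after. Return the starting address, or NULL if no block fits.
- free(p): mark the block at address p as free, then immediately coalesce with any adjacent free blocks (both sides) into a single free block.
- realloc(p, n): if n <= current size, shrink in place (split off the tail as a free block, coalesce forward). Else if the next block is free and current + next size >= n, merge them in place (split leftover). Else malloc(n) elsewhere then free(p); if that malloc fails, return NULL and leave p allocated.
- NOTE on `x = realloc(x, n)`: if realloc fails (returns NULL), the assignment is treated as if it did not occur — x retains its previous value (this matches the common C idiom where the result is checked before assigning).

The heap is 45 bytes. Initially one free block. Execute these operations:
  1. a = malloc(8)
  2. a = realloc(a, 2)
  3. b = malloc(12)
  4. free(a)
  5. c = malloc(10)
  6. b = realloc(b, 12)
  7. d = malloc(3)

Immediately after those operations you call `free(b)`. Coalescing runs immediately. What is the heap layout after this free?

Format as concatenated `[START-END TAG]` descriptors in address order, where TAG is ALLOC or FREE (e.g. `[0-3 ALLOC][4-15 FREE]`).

Op 1: a = malloc(8) -> a = 0; heap: [0-7 ALLOC][8-44 FREE]
Op 2: a = realloc(a, 2) -> a = 0; heap: [0-1 ALLOC][2-44 FREE]
Op 3: b = malloc(12) -> b = 2; heap: [0-1 ALLOC][2-13 ALLOC][14-44 FREE]
Op 4: free(a) -> (freed a); heap: [0-1 FREE][2-13 ALLOC][14-44 FREE]
Op 5: c = malloc(10) -> c = 14; heap: [0-1 FREE][2-13 ALLOC][14-23 ALLOC][24-44 FREE]
Op 6: b = realloc(b, 12) -> b = 2; heap: [0-1 FREE][2-13 ALLOC][14-23 ALLOC][24-44 FREE]
Op 7: d = malloc(3) -> d = 24; heap: [0-1 FREE][2-13 ALLOC][14-23 ALLOC][24-26 ALLOC][27-44 FREE]
free(b): b = 2 -> block [2-13 ALLOC]; mark free, coalesce with adjacent free neighbors -> [0-13 FREE][14-23 ALLOC][24-26 ALLOC][27-44 FREE]

Answer: [0-13 FREE][14-23 ALLOC][24-26 ALLOC][27-44 FREE]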